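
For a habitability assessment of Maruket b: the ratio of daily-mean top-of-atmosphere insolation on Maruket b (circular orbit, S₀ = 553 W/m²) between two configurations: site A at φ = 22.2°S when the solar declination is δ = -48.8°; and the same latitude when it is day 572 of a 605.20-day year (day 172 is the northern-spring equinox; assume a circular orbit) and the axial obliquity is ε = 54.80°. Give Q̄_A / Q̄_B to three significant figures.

Q̄_A / Q̄_B ≈ 0.994

— Configuration A (φ=-22.2°):
cos H₀ = −tan(-22.2°) tan(-48.800°) = -0.4662, H₀ = 2.0557 rad.
Bracket: H₀ sin φ sin δ + cos φ cos δ sin H₀ = 2.0557×-0.37784×-0.75241 + 0.92587×0.65869×0.88470 = 0.584416 + 0.539544 = 1.123960.
Q̄ = (S₀/π) × [bracket] = (553/π) × 1.123960 = 197.85 W/m².
— Configuration B (φ=-22.2°):
Solar longitude: λ_s = 360° × (572 − 172)/605.20 = 237.938°.
sin δ = sin 54.80° × sin 237.938° = -0.69251, so δ = -43.829°.
cos H₀ = −tan(-22.2°) tan(-43.829°) = -0.3917, H₀ = 1.9733 rad.
Bracket: H₀ sin φ sin δ + cos φ cos δ sin H₀ = 1.9733×-0.37784×-0.69251 + 0.92587×0.72141×0.92007 = 0.516330 + 0.614544 = 1.130874.
Q̄ = (S₀/π) × [bracket] = (553/π) × 1.130874 = 199.06 W/m².
Ratio Q̄_A / Q̄_B = 197.85 / 199.06 = 0.9939.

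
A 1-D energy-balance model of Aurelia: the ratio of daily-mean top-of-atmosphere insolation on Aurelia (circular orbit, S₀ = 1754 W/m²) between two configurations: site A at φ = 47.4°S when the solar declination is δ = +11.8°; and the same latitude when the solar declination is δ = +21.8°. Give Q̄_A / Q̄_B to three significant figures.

Q̄_A / Q̄_B ≈ 1.71

— Configuration A (φ=-47.4°):
cos H₀ = −tan(-47.4°) tan(+11.800°) = 0.2272, H₀ = 1.3416 rad.
Bracket: H₀ sin φ sin δ + cos φ cos δ sin H₀ = 1.3416×-0.73610×0.20450 + 0.67688×0.97887×0.97385 = -0.201954 + 0.645251 = 0.443297.
Q̄ = (S₀/π) × [bracket] = (1754/π) × 0.443297 = 247.50 W/m².
— Configuration B (φ=-47.4°):
cos H₀ = −tan(-47.4°) tan(+21.800°) = 0.4350, H₀ = 1.1208 rad.
Bracket: H₀ sin φ sin δ + cos φ cos δ sin H₀ = 1.1208×-0.73610×0.37137 + 0.67688×0.92849×0.90045 = -0.306388 + 0.565911 = 0.259523.
Q̄ = (S₀/π) × [bracket] = (1754/π) × 0.259523 = 144.90 W/m².
Ratio Q̄_A / Q̄_B = 247.50 / 144.90 = 1.708.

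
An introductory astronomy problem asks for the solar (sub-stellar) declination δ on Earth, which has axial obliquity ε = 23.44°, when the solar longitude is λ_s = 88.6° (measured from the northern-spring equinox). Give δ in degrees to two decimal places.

δ = +23.43°

sin δ = sin ε · sin λ_s = sin 23.44° × sin 88.6° = 0.397670.
δ = arcsin(0.397670) = +23.43°.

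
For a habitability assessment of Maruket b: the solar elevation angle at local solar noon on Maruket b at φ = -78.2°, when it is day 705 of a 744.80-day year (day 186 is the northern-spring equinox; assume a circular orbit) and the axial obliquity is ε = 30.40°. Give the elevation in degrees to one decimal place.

Solar longitude: λ_s = 360° × (705 − 186)/744.80 = 250.859°.
sin δ = sin 30.40° × sin 250.859° = -0.47806, so δ = -28.559°.
At local noon the hour angle is zero, so the zenith angle equals |φ − δ| = |-78.2° − (-28.559°)| = 49.641°.
Elevation = 90° − 49.641° = 40.4°.

40.4°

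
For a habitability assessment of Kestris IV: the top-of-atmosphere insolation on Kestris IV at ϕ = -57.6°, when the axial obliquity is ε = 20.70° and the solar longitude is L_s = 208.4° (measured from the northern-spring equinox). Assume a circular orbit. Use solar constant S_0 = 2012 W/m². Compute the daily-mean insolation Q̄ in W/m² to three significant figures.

Q̄ ≈ 493 W/m²

Solar declination: sin δ = sin ε · sin L_s = sin 20.70° × sin 208.4° = -0.16812, so δ = -9.679°.
cos h₀ = −tan(-57.6°) tan(-9.679°) = -0.2687, h₀ = 1.8429 rad.
Bracket: h₀ sin ϕ sin δ + cos ϕ cos δ sin h₀ = 1.8429×-0.84433×-0.16812 + 0.53583×0.98577×0.96321 = 0.261597 + 0.508772 = 0.770369.
Q̄ = (S_0/π) × [bracket] = (2012/π) × 0.770369 = 493.4 W/m².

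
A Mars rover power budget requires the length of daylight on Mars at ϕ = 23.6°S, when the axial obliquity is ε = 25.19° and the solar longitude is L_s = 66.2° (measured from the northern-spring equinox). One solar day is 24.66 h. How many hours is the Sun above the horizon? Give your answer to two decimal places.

Solar declination: sin δ = sin ε · sin L_s = sin 25.19° × sin 66.2° = 0.38943, so δ = +22.919°.
cos h₀ = −tan ϕ · tan δ = −tan(-23.6°) × tan(+22.919°) = 0.1847, so h₀ = 1.3850 rad = 79.36°.
Daylight = 2h₀/(2π) × 24.66 h = (1.3850/π) × 24.66 = 10.87 h.

10.87 h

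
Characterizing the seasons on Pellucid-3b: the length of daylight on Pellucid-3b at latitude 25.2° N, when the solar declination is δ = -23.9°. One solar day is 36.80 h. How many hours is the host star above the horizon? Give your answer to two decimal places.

cos H₀ = −tan φ · tan δ = −tan(+25.2°) × tan(-23.900°) = 0.2085, so H₀ = 1.3607 rad = 77.96°.
Daylight = 2H₀/(2π) × 36.80 h = (1.3607/π) × 36.80 = 15.94 h.

15.94 h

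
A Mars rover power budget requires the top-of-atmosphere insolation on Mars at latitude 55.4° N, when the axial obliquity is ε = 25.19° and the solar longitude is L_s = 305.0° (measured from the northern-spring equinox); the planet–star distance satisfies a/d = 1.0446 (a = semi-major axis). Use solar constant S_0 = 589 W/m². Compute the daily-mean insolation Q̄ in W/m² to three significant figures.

Q̄ ≈ 32.9 W/m²

Solar declination: sin δ = sin ε · sin L_s = sin 25.19° × sin 305.0° = -0.34865, so δ = -20.405°.
cos h₀ = −tan(+55.4°) tan(-20.405°) = 0.5392, h₀ = 1.0013 rad.
Bracket: h₀ sin ϕ sin δ + cos ϕ cos δ sin h₀ = 1.0013×0.82314×-0.34865 + 0.56784×0.93725×0.84216 = -0.287361 + 0.448204 = 0.160843.
Inverse-square distance factor (a/d)² = 1.0446² = 1.091189.
Q̄ = (S_0/π) × 1.091189 × [bracket] = (589/π) × 1.091189 × 0.160843 = 32.91 W/m².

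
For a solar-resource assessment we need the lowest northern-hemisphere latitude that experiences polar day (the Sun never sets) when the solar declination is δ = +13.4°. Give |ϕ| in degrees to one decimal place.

Polar day requires cos h₀ = −tan ϕ tan δ ≤ −1, i.e. tan ϕ tan δ ≥ 1.
The boundary is |tan ϕ| · |tan δ| = 1, so |ϕ| = 90° − |δ| = 90° − 13.4° = 76.6° in the northern hemisphere.

|ϕ| = 76.6°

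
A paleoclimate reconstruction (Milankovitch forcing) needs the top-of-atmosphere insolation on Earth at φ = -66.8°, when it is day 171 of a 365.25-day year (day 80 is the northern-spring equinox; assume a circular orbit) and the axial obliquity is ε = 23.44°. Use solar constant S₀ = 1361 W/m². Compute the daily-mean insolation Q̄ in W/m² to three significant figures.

Solar longitude: λ_s = 360° × (171 − 80)/365.25 = 89.692°.
sin δ = sin 23.44° × sin 89.692° = 0.39778, so δ = +23.440°.
cos H₀ = −tan(-66.8°) tan(+23.440°) = 1.0116 ≥ 1 ⇒ polar night, H₀ = 0 and Q̄ = 0.

Q̄ ≈ 0.00 W/m²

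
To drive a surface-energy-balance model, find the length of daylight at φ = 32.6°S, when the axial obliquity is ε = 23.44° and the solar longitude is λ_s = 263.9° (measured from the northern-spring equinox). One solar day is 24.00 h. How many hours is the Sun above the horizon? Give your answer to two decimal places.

Solar declination: sin δ = sin ε · sin λ_s = sin 23.44° × sin 263.9° = -0.39554, so δ = -23.299°.
cos H₀ = −tan φ · tan δ = −tan(-32.6°) × tan(-23.299°) = -0.2754, so H₀ = 1.8498 rad = 105.99°.
Daylight = 2H₀/(2π) × 24.00 h = (1.8498/π) × 24.00 = 14.13 h.

14.13 h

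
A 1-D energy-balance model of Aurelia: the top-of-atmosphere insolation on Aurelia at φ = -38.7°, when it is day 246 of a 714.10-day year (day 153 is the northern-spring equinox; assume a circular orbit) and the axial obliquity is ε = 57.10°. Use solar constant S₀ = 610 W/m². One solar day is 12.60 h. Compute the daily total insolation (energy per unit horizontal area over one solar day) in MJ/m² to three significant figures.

Solar longitude: λ_s = 360° × (246 − 153)/714.10 = 46.884°.
sin δ = sin 57.10° × sin 46.884° = 0.61290, so δ = +37.800°.
cos H₀ = −tan(-38.7°) tan(+37.800°) = 0.6214, H₀ = 0.9002 rad.
Bracket: H₀ sin φ sin δ + cos φ cos δ sin H₀ = 0.9002×-0.62524×0.61290 + 0.78043×0.79016×0.78347 = -0.344965 + 0.483138 = 0.138173.
Q̄ = (S₀/π) × [bracket] = (610/π) × 0.138173 = 26.829 W/m².
Daily total = Q̄ × 12.60 h × 3600 s/h = 26.829 × 12.60 × 3600 / 10⁶ = 1.217 MJ/m².

1.22 MJ/m²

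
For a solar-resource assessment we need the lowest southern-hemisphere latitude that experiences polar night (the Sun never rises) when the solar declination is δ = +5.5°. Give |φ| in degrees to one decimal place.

|φ| = 84.5°

Polar night requires cos H₀ = −tan φ tan δ ≥ 1, i.e. tan φ tan δ ≤ −1.
The boundary is |tan φ| · |tan δ| = 1, so |φ| = 90° − |δ| = 90° − 5.5° = 84.5° in the southern hemisphere.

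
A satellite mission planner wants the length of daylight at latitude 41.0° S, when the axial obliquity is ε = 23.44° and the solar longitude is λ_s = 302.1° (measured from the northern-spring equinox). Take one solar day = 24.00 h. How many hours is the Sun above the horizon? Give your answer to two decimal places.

Solar declination: sin δ = sin ε · sin λ_s = sin 23.44° × sin 302.1° = -0.33698, so δ = -19.693°.
cos H₀ = −tan φ · tan δ = −tan(-41.0°) × tan(-19.693°) = -0.3111, so H₀ = 1.8872 rad = 108.13°.
Daylight = 2H₀/(2π) × 24.00 h = (1.8872/π) × 24.00 = 14.42 h.

14.42 h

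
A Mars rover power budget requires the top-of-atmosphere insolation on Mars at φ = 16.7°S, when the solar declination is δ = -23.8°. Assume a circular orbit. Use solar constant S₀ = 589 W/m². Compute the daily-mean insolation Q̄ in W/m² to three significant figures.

Q̄ ≈ 200 W/m²

cos H₀ = −tan(-16.7°) tan(-23.800°) = -0.1323, H₀ = 1.7035 rad.
Bracket: H₀ sin φ sin δ + cos φ cos δ sin H₀ = 1.7035×-0.28736×-0.40355 + 0.95782×0.91496×0.99121 = 0.197545 + 0.868664 = 1.066209.
Q̄ = (S₀/π) × [bracket] = (589/π) × 1.066209 = 199.9 W/m².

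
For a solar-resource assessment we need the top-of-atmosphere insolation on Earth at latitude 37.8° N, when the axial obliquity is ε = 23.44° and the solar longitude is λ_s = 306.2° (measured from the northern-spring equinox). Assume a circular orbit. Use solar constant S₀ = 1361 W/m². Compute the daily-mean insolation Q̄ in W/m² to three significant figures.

Solar declination: sin δ = sin ε · sin λ_s = sin 23.44° × sin 306.2° = -0.32100, so δ = -18.723°.
cos H₀ = −tan(+37.8°) tan(-18.723°) = 0.2629, H₀ = 1.3048 rad.
Bracket: H₀ sin φ sin δ + cos φ cos δ sin H₀ = 1.3048×0.61291×-0.32100 + 0.79016×0.94708×0.96482 = -0.256712 + 0.722018 = 0.465306.
Q̄ = (S₀/π) × [bracket] = (1361/π) × 0.465306 = 201.6 W/m².

Q̄ ≈ 202 W/m²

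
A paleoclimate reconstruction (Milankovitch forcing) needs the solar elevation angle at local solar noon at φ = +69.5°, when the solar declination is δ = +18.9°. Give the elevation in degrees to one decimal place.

39.4°

At local noon the hour angle is zero, so the zenith angle equals |φ − δ| = |+69.5° − (+18.900°)| = 50.600°.
Elevation = 90° − 50.600° = 39.4°.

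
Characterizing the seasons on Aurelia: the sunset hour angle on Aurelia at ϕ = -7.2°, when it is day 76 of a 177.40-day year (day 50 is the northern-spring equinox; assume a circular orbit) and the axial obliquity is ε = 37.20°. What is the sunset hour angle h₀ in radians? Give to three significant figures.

h₀ = 1.50 rad

Solar longitude: L_s = 360° × (76 − 50)/177.40 = 52.762°.
sin δ = sin 37.20° × sin 52.762° = 0.48134, so δ = +28.773°.
cos h₀ = −tan ϕ · tan δ = −tan(-7.2°) × tan(+28.773°) = 0.0694, so h₀ = 1.5014 rad = 86.02°.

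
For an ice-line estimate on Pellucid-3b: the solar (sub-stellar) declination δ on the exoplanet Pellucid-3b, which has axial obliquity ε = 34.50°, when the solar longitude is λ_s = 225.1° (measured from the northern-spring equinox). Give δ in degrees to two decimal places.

δ = -23.65°

sin δ = sin ε · sin λ_s = sin 34.50° × sin 225.1° = -0.401208.
δ = arcsin(-0.401208) = -23.65°.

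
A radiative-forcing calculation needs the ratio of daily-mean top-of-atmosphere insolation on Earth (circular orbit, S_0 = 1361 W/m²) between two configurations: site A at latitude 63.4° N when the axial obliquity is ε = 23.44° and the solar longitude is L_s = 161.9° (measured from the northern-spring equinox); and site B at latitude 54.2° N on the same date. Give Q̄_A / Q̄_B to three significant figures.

Q̄_A / Q̄_B ≈ 0.846

— Configuration A (ϕ=+63.4°):
Solar declination: sin δ = sin ε · sin L_s = sin 23.44° × sin 161.9° = 0.12358, so δ = +7.099°.
cos h₀ = −tan(+63.4°) tan(+7.099°) = -0.2487, h₀ = 1.8221 rad.
Bracket: h₀ sin ϕ sin δ + cos ϕ cos δ sin h₀ = 1.8221×0.89415×0.12358 + 0.44776×0.99233×0.96858 = 0.201340 + 0.430365 = 0.631705.
Q̄ = (S_0/π) × [bracket] = (1361/π) × 0.631705 = 273.67 W/m².
— Configuration B (ϕ=+54.2°):
cos h₀ = −tan(+54.2°) tan(+7.099°) = -0.1727, h₀ = 1.7443 rad.
Bracket: h₀ sin ϕ sin δ + cos ϕ cos δ sin h₀ = 1.7443×0.81106×0.12358 + 0.58496×0.99233×0.98498 = 0.174833 + 0.571755 = 0.746588.
Q̄ = (S_0/π) × [bracket] = (1361/π) × 0.746588 = 323.44 W/m².
Ratio Q̄_A / Q̄_B = 273.67 / 323.44 = 0.8461.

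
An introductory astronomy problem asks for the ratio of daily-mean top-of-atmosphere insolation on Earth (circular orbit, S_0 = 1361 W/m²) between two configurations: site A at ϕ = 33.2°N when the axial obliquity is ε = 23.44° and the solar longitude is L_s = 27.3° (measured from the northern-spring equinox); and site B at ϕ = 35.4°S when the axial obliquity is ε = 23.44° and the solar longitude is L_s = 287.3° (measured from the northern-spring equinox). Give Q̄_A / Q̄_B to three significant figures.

— Configuration A (ϕ=+33.2°):
Solar declination: sin δ = sin ε · sin L_s = sin 23.44° × sin 27.3° = 0.18245, so δ = +10.512°.
cos h₀ = −tan(+33.2°) tan(+10.512°) = -0.1214, h₀ = 1.6925 rad.
Bracket: h₀ sin ϕ sin δ + cos ϕ cos δ sin h₀ = 1.6925×0.54756×0.18245 + 0.83676×0.98322×0.99260 = 0.169085 + 0.816631 = 0.985716.
Q̄ = (S_0/π) × [bracket] = (1361/π) × 0.985716 = 427.03 W/m².
— Configuration B (ϕ=-35.4°):
Solar declination: sin δ = sin ε · sin L_s = sin 23.44° × sin 287.3° = -0.37979, so δ = -22.321°.
cos h₀ = −tan(-35.4°) tan(-22.321°) = -0.2918, h₀ = 1.8669 rad.
Bracket: h₀ sin ϕ sin δ + cos ϕ cos δ sin h₀ = 1.8669×-0.57928×-0.37979 + 0.81513×0.92507×0.95649 = 0.410727 + 0.721243 = 1.131970.
Q̄ = (S_0/π) × [bracket] = (1361/π) × 1.131970 = 490.39 W/m².
Ratio Q̄_A / Q̄_B = 427.03 / 490.39 = 0.8708.

Q̄_A / Q̄_B ≈ 0.871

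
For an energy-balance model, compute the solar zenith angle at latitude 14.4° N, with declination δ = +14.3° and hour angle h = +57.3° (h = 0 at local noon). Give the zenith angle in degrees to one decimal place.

cos θ_z = sin ϕ sin δ + cos ϕ cos δ cos h = 0.061426 + 0.507055 = 0.568481.
θ_z = arccos(0.568481) = 55.4°.

θ_z = 55.4°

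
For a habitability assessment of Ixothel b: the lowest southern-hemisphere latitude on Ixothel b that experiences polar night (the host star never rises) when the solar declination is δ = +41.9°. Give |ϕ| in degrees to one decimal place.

Polar night requires cos h₀ = −tan ϕ tan δ ≥ 1, i.e. tan ϕ tan δ ≤ −1.
The boundary is |tan ϕ| · |tan δ| = 1, so |ϕ| = 90° − |δ| = 90° − 41.9° = 48.1° in the southern hemisphere.

|ϕ| = 48.1°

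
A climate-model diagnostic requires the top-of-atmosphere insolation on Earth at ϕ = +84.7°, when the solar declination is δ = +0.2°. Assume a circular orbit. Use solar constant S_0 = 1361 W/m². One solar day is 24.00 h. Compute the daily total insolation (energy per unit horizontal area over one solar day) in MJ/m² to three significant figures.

3.66 MJ/m²

cos h₀ = −tan(+84.7°) tan(+0.200°) = -0.0376, h₀ = 1.6084 rad.
Bracket: h₀ sin ϕ sin δ + cos ϕ cos δ sin h₀ = 1.6084×0.99572×0.00349 + 0.09237×0.99999×0.99929 = 0.005589 + 0.092303 = 0.097892.
Q̄ = (S_0/π) × [bracket] = (1361/π) × 0.097892 = 42.409 W/m².
Daily total = Q̄ × 24.00 h × 3600 s/h = 42.409 × 24.00 × 3600 / 10⁶ = 3.664 MJ/m².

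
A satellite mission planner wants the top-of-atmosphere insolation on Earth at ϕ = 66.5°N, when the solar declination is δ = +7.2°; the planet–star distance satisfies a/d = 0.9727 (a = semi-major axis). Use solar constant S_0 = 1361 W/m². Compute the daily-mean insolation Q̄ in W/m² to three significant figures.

Q̄ ≈ 243 W/m²

cos h₀ = −tan(+66.5°) tan(+7.200°) = -0.2905, h₀ = 1.8656 rad.
Bracket: h₀ sin ϕ sin δ + cos ϕ cos δ sin h₀ = 1.8656×0.91706×0.12533 + 0.39875×0.99211×0.95686 = 0.214423 + 0.378538 = 0.592961.
Inverse-square distance factor (a/d)² = 0.9727² = 0.946145.
Q̄ = (S_0/π) × 0.946145 × [bracket] = (1361/π) × 0.946145 × 0.592961 = 243.0 W/m².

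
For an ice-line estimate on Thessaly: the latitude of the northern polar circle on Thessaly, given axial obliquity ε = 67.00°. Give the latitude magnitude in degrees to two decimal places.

The polar circle is the lowest latitude that experiences at least one full rotation of continuous daylight at the northern-summer solstice; it lies at |φ| = 90° − ε = 90° − 67.00° = 23.00°.

23.00°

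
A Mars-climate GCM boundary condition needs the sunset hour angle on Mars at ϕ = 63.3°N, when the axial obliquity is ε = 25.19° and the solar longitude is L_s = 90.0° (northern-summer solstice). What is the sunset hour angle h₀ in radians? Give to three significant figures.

h₀ = 2.78 rad

Solar declination: sin δ = sin ε · sin L_s = sin 25.19° × sin 90.0° = 0.42562, so δ = +25.190°.
cos h₀ = −tan ϕ · tan δ = −tan(+63.3°) × tan(+25.190°) = -0.9352, so h₀ = 2.7796 rad = 159.26°.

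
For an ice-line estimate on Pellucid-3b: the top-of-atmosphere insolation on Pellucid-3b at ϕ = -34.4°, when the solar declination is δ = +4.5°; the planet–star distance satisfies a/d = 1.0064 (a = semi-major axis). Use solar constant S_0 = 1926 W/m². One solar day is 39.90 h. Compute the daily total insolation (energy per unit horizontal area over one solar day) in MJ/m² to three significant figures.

cos h₀ = −tan(-34.4°) tan(+4.500°) = 0.0539, h₀ = 1.5169 rad.
Bracket: h₀ sin ϕ sin δ + cos ϕ cos δ sin h₀ = 1.5169×-0.56497×0.07846 + 0.82511×0.99692×0.99855 = -0.067240 + 0.821376 = 0.754136.
Inverse-square distance factor (a/d)² = 1.0064² = 1.012841.
Q̄ = (S_0/π) × 1.012841 × [bracket] = (1926/π) × 1.012841 × 0.754136 = 468.27 W/m².
Daily total = Q̄ × 39.90 h × 3600 s/h = 468.27 × 39.90 × 3600 / 10⁶ = 67.26 MJ/m².

67.3 MJ/m²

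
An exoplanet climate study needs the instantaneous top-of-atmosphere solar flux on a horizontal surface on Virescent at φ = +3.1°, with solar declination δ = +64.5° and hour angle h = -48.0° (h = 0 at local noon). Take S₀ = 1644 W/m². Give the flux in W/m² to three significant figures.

553 W/m²

cos θ_z = sin φ sin δ + cos φ cos δ cos h = 0.048811 + 0.287647 = 0.336458.
Flux = S₀ · cos θ_z = 1644 × 0.336458 = 553.1 W/m².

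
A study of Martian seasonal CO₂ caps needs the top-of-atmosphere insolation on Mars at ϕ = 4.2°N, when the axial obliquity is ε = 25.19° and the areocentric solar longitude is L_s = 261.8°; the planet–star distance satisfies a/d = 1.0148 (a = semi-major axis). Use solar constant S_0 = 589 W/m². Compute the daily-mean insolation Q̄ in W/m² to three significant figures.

sin δ = sin 25.19° × sin 261.8° = -0.42127, so δ = -24.915°.
cos h₀ = −tan(+4.2°) tan(-24.915°) = 0.0341, h₀ = 1.5367 rad.
Bracket: h₀ sin ϕ sin δ + cos ϕ cos δ sin h₀ = 1.5367×0.07324×-0.42127 + 0.99731×0.90694×0.99942 = -0.047413 + 0.903976 = 0.856563.
Inverse-square distance factor (a/d)² = 1.0148² = 1.029819.
Q̄ = (S_0/π) × 1.029819 × [bracket] = (589/π) × 1.029819 × 0.856563 = 165.4 W/m².

Q̄ ≈ 165 W/m²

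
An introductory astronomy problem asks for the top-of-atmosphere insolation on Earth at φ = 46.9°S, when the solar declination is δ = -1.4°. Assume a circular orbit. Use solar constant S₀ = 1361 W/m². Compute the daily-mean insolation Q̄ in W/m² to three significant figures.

cos H₀ = −tan(-46.9°) tan(-1.400°) = -0.0261, H₀ = 1.5969 rad.
Bracket: H₀ sin φ sin δ + cos φ cos δ sin H₀ = 1.5969×-0.73016×-0.02443 + 0.68327×0.99970×0.99966 = 0.028485 + 0.682833 = 0.711318.
Q̄ = (S₀/π) × [bracket] = (1361/π) × 0.711318 = 308.2 W/m².

Q̄ ≈ 308 W/m²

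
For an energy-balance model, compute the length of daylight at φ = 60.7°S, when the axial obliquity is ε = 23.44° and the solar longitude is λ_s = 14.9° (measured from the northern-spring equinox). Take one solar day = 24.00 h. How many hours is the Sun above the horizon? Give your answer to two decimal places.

10.59 h

Solar declination: sin δ = sin ε · sin λ_s = sin 23.44° × sin 14.9° = 0.10228, so δ = +5.871°.
cos H₀ = −tan φ · tan δ = −tan(-60.7°) × tan(+5.871°) = 0.1832, so H₀ = 1.3865 rad = 79.44°.
Daylight = 2H₀/(2π) × 24.00 h = (1.3865/π) × 24.00 = 10.59 h.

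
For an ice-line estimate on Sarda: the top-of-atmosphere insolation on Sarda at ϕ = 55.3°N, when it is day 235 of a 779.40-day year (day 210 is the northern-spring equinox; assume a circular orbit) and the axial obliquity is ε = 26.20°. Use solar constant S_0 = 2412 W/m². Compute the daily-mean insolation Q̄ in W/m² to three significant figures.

Solar longitude: L_s = 360° × (235 − 210)/779.40 = 11.547°.
sin δ = sin 26.20° × sin 11.547° = 0.08838, so δ = +5.070°.
cos h₀ = −tan(+55.3°) tan(+5.070°) = -0.1281, h₀ = 1.6993 rad.
Bracket: h₀ sin ϕ sin δ + cos ϕ cos δ sin h₀ = 1.6993×0.82214×0.08838 + 0.56928×0.99609×0.99176 = 0.123472 + 0.562382 = 0.685854.
Q̄ = (S_0/π) × [bracket] = (2412/π) × 0.685854 = 526.6 W/m².

Q̄ ≈ 527 W/m²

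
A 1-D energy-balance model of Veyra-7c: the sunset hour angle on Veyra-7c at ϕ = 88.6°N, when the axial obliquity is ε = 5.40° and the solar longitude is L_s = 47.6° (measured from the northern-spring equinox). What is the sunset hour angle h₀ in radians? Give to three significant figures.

Solar declination: sin δ = sin ε · sin L_s = sin 5.40° × sin 47.6° = 0.06949, so δ = +3.985°.
Sunrise equation: cos h₀ = −tan ϕ · tan δ = -2.8504 ≤ −1, so the host star never sets (polar day) and h₀ = π.

h₀ = 3.14 rad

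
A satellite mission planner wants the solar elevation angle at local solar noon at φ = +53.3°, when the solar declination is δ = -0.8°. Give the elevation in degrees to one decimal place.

35.9°

At local noon the hour angle is zero, so the zenith angle equals |φ − δ| = |+53.3° − (-0.800°)| = 54.100°.
Elevation = 90° − 54.100° = 35.9°.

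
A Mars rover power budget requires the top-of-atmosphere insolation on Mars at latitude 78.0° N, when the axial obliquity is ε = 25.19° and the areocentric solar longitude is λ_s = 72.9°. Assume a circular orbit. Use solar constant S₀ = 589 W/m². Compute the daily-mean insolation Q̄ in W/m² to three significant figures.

Q̄ ≈ 234 W/m²

sin δ = sin 25.19° × sin 72.9° = 0.40681, so δ = +24.004°.
cos H₀ = −tan(+78.0°) tan(+24.004°) = -2.0951 ≤ −1 ⇒ polar day, H₀ = π.
Bracket: H₀ sin φ sin δ + cos φ cos δ sin H₀ = 3.1416×0.97815×0.40681 + 0.20791×0.91351×0.00000 = 1.250109 + 0.000000 = 1.250109.
Q̄ = (S₀/π) × [bracket] = (589/π) × 1.250109 = 234.4 W/m².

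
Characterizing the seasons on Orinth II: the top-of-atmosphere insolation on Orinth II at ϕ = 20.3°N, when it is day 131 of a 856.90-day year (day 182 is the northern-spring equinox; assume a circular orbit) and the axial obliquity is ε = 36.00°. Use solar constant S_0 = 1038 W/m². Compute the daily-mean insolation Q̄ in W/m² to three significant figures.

Q̄ ≈ 265 W/m²

Solar longitude: L_s = 360° × (131 − 182)/856.90 = -21.426°, i.e. -21.426° + 360° = 338.574°.
sin δ = sin 36.00° × sin 338.574° = -0.21472, so δ = -12.399°.
cos h₀ = −tan(+20.3°) tan(-12.399°) = 0.0813, h₀ = 1.4894 rad.
Bracket: h₀ sin ϕ sin δ + cos ϕ cos δ sin h₀ = 1.4894×0.34694×-0.21472 + 0.93789×0.97668×0.99669 = -0.110953 + 0.912986 = 0.802033.
Q̄ = (S_0/π) × [bracket] = (1038/π) × 0.802033 = 265.0 W/m².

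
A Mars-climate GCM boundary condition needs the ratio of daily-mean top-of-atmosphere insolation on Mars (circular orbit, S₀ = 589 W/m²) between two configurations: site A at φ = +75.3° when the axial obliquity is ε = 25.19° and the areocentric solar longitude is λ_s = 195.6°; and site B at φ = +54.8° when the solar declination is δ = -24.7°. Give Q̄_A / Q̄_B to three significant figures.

Q̄_A / Q̄_B ≈ 0.997

— Configuration A (φ=+75.3°):
sin δ = sin 25.19° × sin 195.6° = -0.11446, so δ = -6.572°.
cos H₀ = −tan(+75.3°) tan(-6.572°) = 0.4392, H₀ = 1.1161 rad.
Bracket: H₀ sin φ sin δ + cos φ cos δ sin H₀ = 1.1161×0.96727×-0.11446 + 0.25376×0.99343×0.89840 = -0.123568 + 0.226480 = 0.102912.
Q̄ = (S₀/π) × [bracket] = (589/π) × 0.102912 = 19.294 W/m².
— Configuration B (φ=+54.8°):
cos H₀ = −tan(+54.8°) tan(-24.700°) = 0.6520, H₀ = 0.8606 rad.
Bracket: H₀ sin φ sin δ + cos φ cos δ sin H₀ = 0.8606×0.81714×-0.41787 + 0.57643×0.90851×0.75820 = -0.293859 + 0.397064 = 0.103205.
Q̄ = (S₀/π) × [bracket] = (589/π) × 0.103205 = 19.349 W/m².
Ratio Q̄_A / Q̄_B = 19.294 / 19.349 = 0.9972.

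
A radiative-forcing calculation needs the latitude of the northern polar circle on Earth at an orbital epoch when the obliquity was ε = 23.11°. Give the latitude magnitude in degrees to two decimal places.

66.89°

The polar circle is the lowest latitude that experiences at least one full rotation of continuous daylight at the northern-summer solstice; it lies at |φ| = 90° − ε = 90° − 23.11° = 66.89°.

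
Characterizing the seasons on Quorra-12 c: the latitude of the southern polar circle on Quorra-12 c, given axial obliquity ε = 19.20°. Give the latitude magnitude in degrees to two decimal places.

70.80°

The polar circle is the lowest latitude that experiences at least one full rotation of continuous darkness at the northern-summer solstice; it lies at |φ| = 90° − ε = 90° − 19.20° = 70.80°.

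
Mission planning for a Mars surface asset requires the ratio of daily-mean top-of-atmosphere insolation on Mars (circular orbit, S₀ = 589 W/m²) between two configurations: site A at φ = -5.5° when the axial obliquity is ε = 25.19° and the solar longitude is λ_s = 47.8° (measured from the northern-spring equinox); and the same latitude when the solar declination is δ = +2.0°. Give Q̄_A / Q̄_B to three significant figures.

— Configuration A (φ=-5.5°):
Solar declination: sin δ = sin ε · sin λ_s = sin 25.19° × sin 47.8° = 0.31530, so δ = +18.379°.
cos H₀ = −tan(-5.5°) tan(+18.379°) = 0.0320, H₀ = 1.5388 rad.
Bracket: H₀ sin φ sin δ + cos φ cos δ sin H₀ = 1.5388×-0.09585×0.31530 + 0.99540×0.94899×0.99949 = -0.046505 + 0.944143 = 0.897638.
Q̄ = (S₀/π) × [bracket] = (589/π) × 0.897638 = 168.29 W/m².
— Configuration B (φ=-5.5°):
cos H₀ = −tan(-5.5°) tan(+2.000°) = 0.0034, H₀ = 1.5674 rad.
Bracket: H₀ sin φ sin δ + cos φ cos δ sin H₀ = 1.5674×-0.09585×0.03490 + 0.99540×0.99939×0.99999 = -0.005243 + 0.994783 = 0.989540.
Q̄ = (S₀/π) × [bracket] = (589/π) × 0.989540 = 185.52 W/m².
Ratio Q̄_A / Q̄_B = 168.29 / 185.52 = 0.9071.

Q̄_A / Q̄_B ≈ 0.907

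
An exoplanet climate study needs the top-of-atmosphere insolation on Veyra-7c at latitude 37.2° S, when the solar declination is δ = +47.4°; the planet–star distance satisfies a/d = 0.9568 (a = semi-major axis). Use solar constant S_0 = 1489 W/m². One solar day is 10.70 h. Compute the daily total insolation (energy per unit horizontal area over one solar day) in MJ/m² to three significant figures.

cos h₀ = −tan(-37.2°) tan(+47.400°) = 0.8255, h₀ = 0.5998 rad.
Bracket: h₀ sin ϕ sin δ + cos ϕ cos δ sin h₀ = 0.5998×-0.60460×0.73610 + 0.79653×0.67688×0.56447 = -0.266939 + 0.304337 = 0.037398.
Inverse-square distance factor (a/d)² = 0.9568² = 0.915466.
Q̄ = (S_0/π) × 0.915466 × [bracket] = (1489/π) × 0.915466 × 0.037398 = 16.227 W/m².
Daily total = Q̄ × 10.70 h × 3600 s/h = 16.227 × 10.70 × 3600 / 10⁶ = 0.6251 MJ/m².

0.625 MJ/m²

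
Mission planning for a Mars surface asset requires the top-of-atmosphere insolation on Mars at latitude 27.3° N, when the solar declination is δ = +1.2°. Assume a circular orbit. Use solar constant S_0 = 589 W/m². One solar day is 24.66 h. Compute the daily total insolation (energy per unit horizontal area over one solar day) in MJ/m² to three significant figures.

cos h₀ = −tan(+27.3°) tan(+1.200°) = -0.0108, h₀ = 1.5816 rad.
Bracket: h₀ sin ϕ sin δ + cos ϕ cos δ sin h₀ = 1.5816×0.45865×0.02094 + 0.88862×0.99978×0.99994 = 0.015190 + 0.888371 = 0.903561.
Q̄ = (S_0/π) × [bracket] = (589/π) × 0.903561 = 169.40 W/m².
Daily total = Q̄ × 24.66 h × 3600 s/h = 169.40 × 24.66 × 3600 / 10⁶ = 15.04 MJ/m².

15.0 MJ/m²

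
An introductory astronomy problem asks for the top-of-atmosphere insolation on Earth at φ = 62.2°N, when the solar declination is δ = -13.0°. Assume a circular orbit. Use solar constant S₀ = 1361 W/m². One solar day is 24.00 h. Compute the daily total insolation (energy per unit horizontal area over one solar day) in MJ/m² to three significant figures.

cos H₀ = −tan(+62.2°) tan(-13.000°) = 0.4379, H₀ = 1.1176 rad.
Bracket: H₀ sin φ sin δ + cos φ cos δ sin H₀ = 1.1176×0.88458×-0.22495 + 0.46639×0.97437×0.89903 = -0.222387 + 0.408552 = 0.186165.
Q̄ = (S₀/π) × [bracket] = (1361/π) × 0.186165 = 80.650 W/m².
Daily total = Q̄ × 24.00 h × 3600 s/h = 80.650 × 24.00 × 3600 / 10⁶ = 6.968 MJ/m².

6.97 MJ/m²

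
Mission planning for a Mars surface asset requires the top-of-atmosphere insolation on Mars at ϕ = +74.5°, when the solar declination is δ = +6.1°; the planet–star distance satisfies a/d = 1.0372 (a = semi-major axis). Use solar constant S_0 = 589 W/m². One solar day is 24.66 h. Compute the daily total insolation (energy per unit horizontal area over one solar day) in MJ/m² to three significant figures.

8.00 MJ/m²

cos h₀ = −tan(+74.5°) tan(+6.100°) = -0.3854, h₀ = 1.9664 rad.
Bracket: h₀ sin ϕ sin δ + cos ϕ cos δ sin h₀ = 1.9664×0.96363×0.10626 + 0.26724×0.99434×0.92277 = 0.201350 + 0.245205 = 0.446555.
Inverse-square distance factor (a/d)² = 1.0372² = 1.075784.
Q̄ = (S_0/π) × 1.075784 × [bracket] = (589/π) × 1.075784 × 0.446555 = 90.067 W/m².
Daily total = Q̄ × 24.66 h × 3600 s/h = 90.067 × 24.66 × 3600 / 10⁶ = 7.996 MJ/m².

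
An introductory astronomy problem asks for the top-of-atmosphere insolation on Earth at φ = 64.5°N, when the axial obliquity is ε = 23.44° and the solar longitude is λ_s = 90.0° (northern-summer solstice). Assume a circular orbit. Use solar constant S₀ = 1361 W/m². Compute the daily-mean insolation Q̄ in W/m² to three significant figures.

Q̄ ≈ 493 W/m²

Solar declination: sin δ = sin ε · sin λ_s = sin 23.44° × sin 90.0° = 0.39779, so δ = +23.440°.
cos H₀ = −tan(+64.5°) tan(+23.440°) = -0.9090, H₀ = 2.7117 rad.
Bracket: H₀ sin φ sin δ + cos φ cos δ sin H₀ = 2.7117×0.90259×0.39779 + 0.43051×0.91748×0.41681 = 0.973612 + 0.164633 = 1.138245.
Q̄ = (S₀/π) × [bracket] = (1361/π) × 1.138245 = 493.1 W/m².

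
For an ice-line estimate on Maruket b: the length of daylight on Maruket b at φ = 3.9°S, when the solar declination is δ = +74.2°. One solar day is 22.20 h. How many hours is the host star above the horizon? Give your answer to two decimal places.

9.38 h

cos H₀ = −tan φ · tan δ = −tan(-3.9°) × tan(+74.200°) = 0.2409, so H₀ = 1.3275 rad = 76.06°.
Daylight = 2H₀/(2π) × 22.20 h = (1.3275/π) × 22.20 = 9.38 h.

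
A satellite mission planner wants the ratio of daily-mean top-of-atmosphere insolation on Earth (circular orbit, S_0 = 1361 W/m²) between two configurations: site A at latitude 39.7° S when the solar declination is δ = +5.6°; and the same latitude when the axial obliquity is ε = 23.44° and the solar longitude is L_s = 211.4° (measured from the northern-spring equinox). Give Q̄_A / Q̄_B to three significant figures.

Q̄_A / Q̄_B ≈ 0.689

— Configuration A (ϕ=-39.7°):
cos h₀ = −tan(-39.7°) tan(+5.600°) = 0.0814, h₀ = 1.4893 rad.
Bracket: h₀ sin ϕ sin δ + cos ϕ cos δ sin h₀ = 1.4893×-0.63877×0.09758 + 0.76940×0.99523×0.99668 = -0.092830 + 0.763188 = 0.670358.
Q̄ = (S_0/π) × [bracket] = (1361/π) × 0.670358 = 290.41 W/m².
— Configuration B (ϕ=-39.7°):
Solar declination: sin δ = sin ε · sin L_s = sin 23.44° × sin 211.4° = -0.20725, so δ = -11.961°.
cos h₀ = −tan(-39.7°) tan(-11.961°) = -0.1759, h₀ = 1.7476 rad.
Bracket: h₀ sin ϕ sin δ + cos ϕ cos δ sin h₀ = 1.7476×-0.63877×-0.20725 + 0.76940×0.97829×0.98441 = 0.231356 + 0.740962 = 0.972318.
Q̄ = (S_0/π) × [bracket] = (1361/π) × 0.972318 = 421.23 W/m².
Ratio Q̄_A / Q̄_B = 290.41 / 421.23 = 0.6894.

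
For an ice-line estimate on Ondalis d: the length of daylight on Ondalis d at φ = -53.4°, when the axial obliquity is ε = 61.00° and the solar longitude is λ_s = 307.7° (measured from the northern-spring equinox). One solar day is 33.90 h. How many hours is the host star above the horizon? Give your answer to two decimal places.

Solar declination: sin δ = sin ε · sin λ_s = sin 61.00° × sin 307.7° = -0.69202, so δ = -43.790°.
Sunrise equation: cos H₀ = −tan φ · tan δ = -1.2908 ≤ −1, so the host star never sets (polar day) and H₀ = π.
Daylight = 2H₀/(2π) × 33.90 h = (3.1416/π) × 33.90 = 33.90 h.

33.90 h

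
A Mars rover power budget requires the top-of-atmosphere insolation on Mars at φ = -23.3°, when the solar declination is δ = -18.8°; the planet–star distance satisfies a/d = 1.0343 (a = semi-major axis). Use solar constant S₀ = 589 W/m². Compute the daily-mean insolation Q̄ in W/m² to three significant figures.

cos H₀ = −tan(-23.3°) tan(-18.800°) = -0.1466, H₀ = 1.7179 rad.
Bracket: H₀ sin φ sin δ + cos φ cos δ sin H₀ = 1.7179×-0.39555×-0.32227 + 0.91845×0.94665×0.98919 = 0.218987 + 0.860052 = 1.079039.
Inverse-square distance factor (a/d)² = 1.0343² = 1.069776.
Q̄ = (S₀/π) × 1.069776 × [bracket] = (589/π) × 1.069776 × 1.079039 = 216.4 W/m².

Q̄ ≈ 216 W/m²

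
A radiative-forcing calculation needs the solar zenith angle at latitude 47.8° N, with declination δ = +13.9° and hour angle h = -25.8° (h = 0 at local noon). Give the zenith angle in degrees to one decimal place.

θ_z = 40.1°

cos θ_z = sin φ sin δ + cos φ cos δ cos h = 0.177962 + 0.587053 = 0.765015.
θ_z = arccos(0.765015) = 40.1°.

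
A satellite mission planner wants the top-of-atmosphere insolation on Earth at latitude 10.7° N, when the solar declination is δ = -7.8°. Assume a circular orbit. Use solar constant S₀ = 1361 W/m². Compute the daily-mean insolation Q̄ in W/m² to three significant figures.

cos H₀ = −tan(+10.7°) tan(-7.800°) = 0.0259, H₀ = 1.5449 rad.
Bracket: H₀ sin φ sin δ + cos φ cos δ sin H₀ = 1.5449×0.18567×-0.13572 + 0.98261×0.99075×0.99966 = -0.038930 + 0.973190 = 0.934260.
Q̄ = (S₀/π) × [bracket] = (1361/π) × 0.934260 = 404.7 W/m².

Q̄ ≈ 405 W/m²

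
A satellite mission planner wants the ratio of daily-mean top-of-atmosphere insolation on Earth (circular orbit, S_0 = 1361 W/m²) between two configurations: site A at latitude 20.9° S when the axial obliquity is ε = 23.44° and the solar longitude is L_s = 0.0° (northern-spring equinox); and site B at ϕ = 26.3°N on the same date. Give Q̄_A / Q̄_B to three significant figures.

— Configuration A (ϕ=-20.9°):
Solar declination: sin δ = sin ε · sin L_s = sin 23.44° × sin 0.0° = 0.00000, so δ = +0.000°.
cos h₀ = −tan(-20.9°) tan(+0.000°) = 0.0000, h₀ = 1.5708 rad.
Bracket: h₀ sin ϕ sin δ + cos ϕ cos δ sin h₀ = 1.5708×-0.35674×0.00000 + 0.93420×1.00000×1.00000 = -0.000000 + 0.934200 = 0.934200.
Q̄ = (S_0/π) × [bracket] = (1361/π) × 0.934200 = 404.71 W/m².
— Configuration B (ϕ=+26.3°):
cos h₀ = −tan(+26.3°) tan(+0.000°) = -0.0000, h₀ = 1.5708 rad.
Bracket: h₀ sin ϕ sin δ + cos ϕ cos δ sin h₀ = 1.5708×0.44307×0.00000 + 0.89649×1.00000×1.00000 = 0.000000 + 0.896490 = 0.896490.
Q̄ = (S_0/π) × [bracket] = (1361/π) × 0.896490 = 388.38 W/m².
Ratio Q̄_A / Q̄_B = 404.71 / 388.38 = 1.042.

Q̄_A / Q̄_B ≈ 1.04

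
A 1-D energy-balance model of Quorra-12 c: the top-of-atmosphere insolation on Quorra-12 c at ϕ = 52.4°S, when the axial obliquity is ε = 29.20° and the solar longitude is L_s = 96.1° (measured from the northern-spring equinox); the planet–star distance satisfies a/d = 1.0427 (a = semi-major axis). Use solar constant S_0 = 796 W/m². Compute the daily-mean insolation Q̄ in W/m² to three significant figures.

Q̄ ≈ 20.8 W/m²

Solar declination: sin δ = sin ε · sin L_s = sin 29.20° × sin 96.1° = 0.48510, so δ = +29.019°.
cos h₀ = −tan(-52.4°) tan(+29.019°) = 0.7203, h₀ = 0.7665 rad.
Bracket: h₀ sin ϕ sin δ + cos ϕ cos δ sin h₀ = 0.7665×-0.79229×0.48510 + 0.61015×0.87446×0.69362 = -0.294597 + 0.370082 = 0.075485.
Inverse-square distance factor (a/d)² = 1.0427² = 1.087223.
Q̄ = (S_0/π) × 1.087223 × [bracket] = (796/π) × 1.087223 × 0.075485 = 20.79 W/m².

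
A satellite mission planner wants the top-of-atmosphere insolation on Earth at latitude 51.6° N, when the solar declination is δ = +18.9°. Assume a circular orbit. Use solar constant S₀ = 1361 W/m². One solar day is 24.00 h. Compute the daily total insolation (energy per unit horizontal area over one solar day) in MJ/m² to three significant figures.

39.0 MJ/m²

cos H₀ = −tan(+51.6°) tan(+18.900°) = -0.4320, H₀ = 2.0175 rad.
Bracket: H₀ sin φ sin δ + cos φ cos δ sin H₀ = 2.0175×0.78369×0.32392 + 0.62115×0.94609×0.90189 = 0.512148 + 0.530008 = 1.042156.
Q̄ = (S₀/π) × [bracket] = (1361/π) × 1.042156 = 451.48 W/m².
Daily total = Q̄ × 24.00 h × 3600 s/h = 451.48 × 24.00 × 3600 / 10⁶ = 39.01 MJ/m².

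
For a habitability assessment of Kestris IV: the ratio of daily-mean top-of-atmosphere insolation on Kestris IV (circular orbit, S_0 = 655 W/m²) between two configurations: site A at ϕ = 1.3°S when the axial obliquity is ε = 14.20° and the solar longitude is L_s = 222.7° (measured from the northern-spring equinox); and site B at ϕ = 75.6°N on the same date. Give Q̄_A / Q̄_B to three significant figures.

Q̄_A / Q̄_B ≈ 21.0

— Configuration A (ϕ=-1.3°):
Solar declination: sin δ = sin ε · sin L_s = sin 14.20° × sin 222.7° = -0.16636, so δ = -9.576°.
cos h₀ = −tan(-1.3°) tan(-9.576°) = -0.0038, h₀ = 1.5746 rad.
Bracket: h₀ sin ϕ sin δ + cos ϕ cos δ sin h₀ = 1.5746×-0.02269×-0.16636 + 0.99974×0.98607×0.99999 = 0.005944 + 0.985804 = 0.991748.
Q̄ = (S_0/π) × [bracket] = (655/π) × 0.991748 = 206.77 W/m².
— Configuration B (ϕ=+75.6°):
cos h₀ = −tan(+75.6°) tan(-9.576°) = 0.6571, h₀ = 0.8539 rad.
Bracket: h₀ sin ϕ sin δ + cos ϕ cos δ sin h₀ = 0.8539×0.96858×-0.16636 + 0.24869×0.98607×0.75382 = -0.137591 + 0.184856 = 0.047265.
Q̄ = (S_0/π) × [bracket] = (655/π) × 0.047265 = 9.8544 W/m².
Ratio Q̄_A / Q̄_B = 206.77 / 9.8544 = 20.98.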